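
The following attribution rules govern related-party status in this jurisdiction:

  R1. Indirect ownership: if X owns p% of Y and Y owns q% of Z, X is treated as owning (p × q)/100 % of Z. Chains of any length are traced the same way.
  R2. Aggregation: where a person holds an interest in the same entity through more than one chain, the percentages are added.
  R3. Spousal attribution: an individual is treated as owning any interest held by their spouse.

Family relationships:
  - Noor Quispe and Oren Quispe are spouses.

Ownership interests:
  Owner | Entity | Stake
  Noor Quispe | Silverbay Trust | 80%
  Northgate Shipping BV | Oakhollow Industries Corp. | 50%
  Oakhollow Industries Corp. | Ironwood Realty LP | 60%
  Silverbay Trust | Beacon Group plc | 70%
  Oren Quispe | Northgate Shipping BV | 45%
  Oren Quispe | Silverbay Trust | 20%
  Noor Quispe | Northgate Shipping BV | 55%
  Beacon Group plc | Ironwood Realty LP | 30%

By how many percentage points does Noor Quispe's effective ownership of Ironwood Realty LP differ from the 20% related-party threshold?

31

By spousal attribution (R3), Noor Quispe is treated as also owning Oren Quispe's interest in Silverbay Trust, giving 80% + 20% = 100%.
By spousal attribution (R3), Noor Quispe is treated as also owning Oren Quispe's interest in Northgate Shipping BV, giving 55% + 45% = 100%.
Chain via Silverbay Trust → Beacon Group plc (R1): 100% × 70% × 30% = 21% of Ironwood Realty LP.
Chain via Northgate Shipping BV → Oakhollow Industries Corp. (R1): 100% × 50% × 60% = 30% of Ironwood Realty LP.
Aggregating (R2): 21% + 30% = 51%.
51% exceeds the 20% threshold by 31 percentage points.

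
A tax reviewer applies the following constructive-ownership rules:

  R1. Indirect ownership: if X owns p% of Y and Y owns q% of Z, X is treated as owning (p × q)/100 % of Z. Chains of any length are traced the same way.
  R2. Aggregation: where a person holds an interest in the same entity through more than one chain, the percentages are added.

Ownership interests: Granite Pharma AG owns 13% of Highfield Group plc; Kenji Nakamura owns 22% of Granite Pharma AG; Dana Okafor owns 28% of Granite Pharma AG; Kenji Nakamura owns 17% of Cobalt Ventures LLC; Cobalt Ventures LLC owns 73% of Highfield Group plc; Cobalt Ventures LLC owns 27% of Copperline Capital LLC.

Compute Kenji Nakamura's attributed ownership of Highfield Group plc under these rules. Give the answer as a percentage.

Chain via Granite Pharma AG (R1): 22% × 13% = 2.86% of Highfield Group plc.
Chain via Cobalt Ventures LLC (R1): 17% × 73% = 12.41% of Highfield Group plc.
Aggregating (R2): 2.86% + 12.41% = 15.27%.

15.27%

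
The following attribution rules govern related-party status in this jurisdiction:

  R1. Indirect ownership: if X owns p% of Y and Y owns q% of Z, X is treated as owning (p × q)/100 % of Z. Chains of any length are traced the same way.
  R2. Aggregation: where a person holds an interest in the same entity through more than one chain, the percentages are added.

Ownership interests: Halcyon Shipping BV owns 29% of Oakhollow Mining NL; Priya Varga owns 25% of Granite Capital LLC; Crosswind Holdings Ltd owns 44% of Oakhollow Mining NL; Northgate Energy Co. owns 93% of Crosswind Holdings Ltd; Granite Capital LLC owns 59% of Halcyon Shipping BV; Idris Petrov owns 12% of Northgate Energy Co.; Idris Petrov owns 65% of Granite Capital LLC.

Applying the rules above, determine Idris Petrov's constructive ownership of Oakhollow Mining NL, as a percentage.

Chain via Granite Capital LLC → Halcyon Shipping BV (R1): 65% × 59% × 29% = 11.1215% of Oakhollow Mining NL.
Chain via Northgate Energy Co. → Crosswind Holdings Ltd (R1): 12% × 93% × 44% = 4.9104% of Oakhollow Mining NL.
Aggregating (R2): 11.1215% + 4.9104% = 16.0319%.

16.0319%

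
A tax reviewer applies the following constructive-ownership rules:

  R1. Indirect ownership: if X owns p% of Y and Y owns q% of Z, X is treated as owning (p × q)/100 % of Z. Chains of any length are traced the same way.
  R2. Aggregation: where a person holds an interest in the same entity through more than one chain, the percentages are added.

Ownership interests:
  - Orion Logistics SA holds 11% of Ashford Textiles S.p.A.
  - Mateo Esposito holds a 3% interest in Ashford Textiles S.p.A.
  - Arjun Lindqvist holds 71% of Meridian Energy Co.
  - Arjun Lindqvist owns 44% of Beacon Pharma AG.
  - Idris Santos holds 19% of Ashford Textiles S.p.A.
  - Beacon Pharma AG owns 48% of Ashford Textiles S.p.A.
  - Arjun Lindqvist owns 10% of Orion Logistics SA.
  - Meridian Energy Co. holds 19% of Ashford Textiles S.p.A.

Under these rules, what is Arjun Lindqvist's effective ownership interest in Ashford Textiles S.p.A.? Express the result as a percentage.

35.71%

Chain via Beacon Pharma AG (R1): 44% × 48% = 21.12% of Ashford Textiles S.p.A.
Chain via Meridian Energy Co. (R1): 71% × 19% = 13.49% of Ashford Textiles S.p.A.
Chain via Orion Logistics SA (R1): 10% × 11% = 1.1% of Ashford Textiles S.p.A.
Aggregating (R2): 21.12% + 13.49% + 1.1% = 35.71%.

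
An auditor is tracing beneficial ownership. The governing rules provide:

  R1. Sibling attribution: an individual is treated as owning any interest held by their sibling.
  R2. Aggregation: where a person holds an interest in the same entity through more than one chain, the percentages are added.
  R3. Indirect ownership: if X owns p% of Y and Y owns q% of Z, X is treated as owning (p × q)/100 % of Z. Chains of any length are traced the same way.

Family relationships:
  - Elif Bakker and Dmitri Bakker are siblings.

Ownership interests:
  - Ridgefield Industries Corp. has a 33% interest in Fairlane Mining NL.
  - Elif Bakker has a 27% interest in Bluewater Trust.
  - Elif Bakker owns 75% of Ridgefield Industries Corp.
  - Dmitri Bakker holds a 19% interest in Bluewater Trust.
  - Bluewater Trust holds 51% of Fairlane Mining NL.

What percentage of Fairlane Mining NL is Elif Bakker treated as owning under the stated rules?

By sibling attribution (R1), Elif Bakker is treated as also owning Dmitri Bakker's interest in Bluewater Trust, giving 27% + 19% = 46%.
Chain via Bluewater Trust (R3): 46% × 51% = 23.46% of Fairlane Mining NL.
Chain via Ridgefield Industries Corp. (R3): 75% × 33% = 24.75% of Fairlane Mining NL.
Aggregating (R2): 23.46% + 24.75% = 48.21%.

48.21%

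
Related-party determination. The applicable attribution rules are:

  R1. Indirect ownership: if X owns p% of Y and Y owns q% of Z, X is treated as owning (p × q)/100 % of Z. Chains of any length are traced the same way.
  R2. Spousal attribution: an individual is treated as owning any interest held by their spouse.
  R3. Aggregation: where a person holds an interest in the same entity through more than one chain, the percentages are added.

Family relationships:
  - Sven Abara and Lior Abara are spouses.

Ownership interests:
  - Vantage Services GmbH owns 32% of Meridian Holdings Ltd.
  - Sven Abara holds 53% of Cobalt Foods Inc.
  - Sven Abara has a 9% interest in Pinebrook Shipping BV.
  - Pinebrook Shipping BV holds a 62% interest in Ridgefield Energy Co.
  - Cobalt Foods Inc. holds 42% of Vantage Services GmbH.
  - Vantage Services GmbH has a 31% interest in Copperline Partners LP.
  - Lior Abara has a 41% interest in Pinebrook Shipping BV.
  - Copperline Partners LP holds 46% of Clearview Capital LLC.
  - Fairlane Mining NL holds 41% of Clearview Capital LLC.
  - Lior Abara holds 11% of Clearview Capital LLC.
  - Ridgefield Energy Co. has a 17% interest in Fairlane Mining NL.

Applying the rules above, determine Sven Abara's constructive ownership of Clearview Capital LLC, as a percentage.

16.334976%

By spousal attribution (R2), Sven Abara is treated as also owning Lior Abara's interest in Pinebrook Shipping BV, giving 9% + 41% = 50%.
By spousal attribution (R2), Sven Abara is treated as owning Lior Abara's 11% interest in Clearview Capital LLC.
Chain via Pinebrook Shipping BV → Ridgefield Energy Co. → Fairlane Mining NL (R1): 50% × 62% × 17% × 41% = 2.1607% of Clearview Capital LLC.
Chain via Cobalt Foods Inc. → Vantage Services GmbH → Copperline Partners LP (R1): 53% × 42% × 31% × 46% = 3.174276% of Clearview Capital LLC.
Direct interest in Clearview Capital LLC: 11%.
Aggregating (R3): 2.1607% + 3.174276% + 11% = 16.334976%.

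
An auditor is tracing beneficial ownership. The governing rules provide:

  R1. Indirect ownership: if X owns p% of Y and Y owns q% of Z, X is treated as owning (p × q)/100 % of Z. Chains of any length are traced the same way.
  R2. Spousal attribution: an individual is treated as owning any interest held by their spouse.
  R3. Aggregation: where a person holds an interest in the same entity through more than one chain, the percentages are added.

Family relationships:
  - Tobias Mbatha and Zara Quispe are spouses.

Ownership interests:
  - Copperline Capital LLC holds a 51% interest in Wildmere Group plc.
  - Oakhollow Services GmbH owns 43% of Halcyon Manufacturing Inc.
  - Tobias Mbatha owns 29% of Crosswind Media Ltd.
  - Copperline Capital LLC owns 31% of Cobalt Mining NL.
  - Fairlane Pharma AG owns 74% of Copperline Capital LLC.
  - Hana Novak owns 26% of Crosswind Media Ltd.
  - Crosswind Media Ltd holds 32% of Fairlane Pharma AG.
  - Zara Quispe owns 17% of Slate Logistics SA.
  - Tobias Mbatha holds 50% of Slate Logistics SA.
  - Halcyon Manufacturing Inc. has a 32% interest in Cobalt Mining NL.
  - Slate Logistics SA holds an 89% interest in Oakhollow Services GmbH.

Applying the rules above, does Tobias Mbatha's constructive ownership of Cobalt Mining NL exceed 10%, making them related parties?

By spousal attribution (R2), Tobias Mbatha is treated as also owning Zara Quispe's interest in Slate Logistics SA, giving 50% + 17% = 67%.
Chain via Slate Logistics SA → Oakhollow Services GmbH → Halcyon Manufacturing Inc. (R1): 67% × 89% × 43% × 32% = 8.205088% of Cobalt Mining NL.
Chain via Crosswind Media Ltd → Fairlane Pharma AG → Copperline Capital LLC (R1): 29% × 32% × 74% × 31% = 2.128832% of Cobalt Mining NL.
Aggregating (R3): 8.205088% + 2.128832% = 10.33392%.
10.33392% exceeds the 10% threshold, so Tobias is a related party to Cobalt Mining NL.

Yes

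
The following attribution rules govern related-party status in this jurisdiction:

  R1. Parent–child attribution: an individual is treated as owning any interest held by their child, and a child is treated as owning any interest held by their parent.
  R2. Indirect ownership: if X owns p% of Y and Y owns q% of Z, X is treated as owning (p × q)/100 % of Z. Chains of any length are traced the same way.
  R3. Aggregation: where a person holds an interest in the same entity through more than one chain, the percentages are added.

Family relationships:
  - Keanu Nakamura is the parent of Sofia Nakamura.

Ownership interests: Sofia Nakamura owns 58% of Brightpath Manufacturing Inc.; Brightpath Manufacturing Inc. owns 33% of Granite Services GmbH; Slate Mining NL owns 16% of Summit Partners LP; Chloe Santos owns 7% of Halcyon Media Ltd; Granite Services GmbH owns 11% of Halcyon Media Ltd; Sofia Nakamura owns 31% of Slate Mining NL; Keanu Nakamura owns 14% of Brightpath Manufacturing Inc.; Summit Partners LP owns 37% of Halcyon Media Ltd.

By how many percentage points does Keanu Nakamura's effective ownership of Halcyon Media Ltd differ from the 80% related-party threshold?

75.5512

By parent–child attribution (R1), Keanu Nakamura is treated as also owning Sofia Nakamura's interest in Brightpath Manufacturing Inc, giving 14% + 58% = 72%.
By parent–child attribution (R1), Keanu Nakamura is treated as owning Sofia Nakamura's 31% interest in Slate Mining NL.
Chain via Brightpath Manufacturing Inc. → Granite Services GmbH (R2): 72% × 33% × 11% = 2.6136% of Halcyon Media Ltd.
Chain via Slate Mining NL → Summit Partners LP (R2): 31% × 16% × 37% = 1.8352% of Halcyon Media Ltd.
Aggregating (R3): 2.6136% + 1.8352% = 4.4488%.
4.4488% falls short of the 80% threshold by 75.5512 percentage points.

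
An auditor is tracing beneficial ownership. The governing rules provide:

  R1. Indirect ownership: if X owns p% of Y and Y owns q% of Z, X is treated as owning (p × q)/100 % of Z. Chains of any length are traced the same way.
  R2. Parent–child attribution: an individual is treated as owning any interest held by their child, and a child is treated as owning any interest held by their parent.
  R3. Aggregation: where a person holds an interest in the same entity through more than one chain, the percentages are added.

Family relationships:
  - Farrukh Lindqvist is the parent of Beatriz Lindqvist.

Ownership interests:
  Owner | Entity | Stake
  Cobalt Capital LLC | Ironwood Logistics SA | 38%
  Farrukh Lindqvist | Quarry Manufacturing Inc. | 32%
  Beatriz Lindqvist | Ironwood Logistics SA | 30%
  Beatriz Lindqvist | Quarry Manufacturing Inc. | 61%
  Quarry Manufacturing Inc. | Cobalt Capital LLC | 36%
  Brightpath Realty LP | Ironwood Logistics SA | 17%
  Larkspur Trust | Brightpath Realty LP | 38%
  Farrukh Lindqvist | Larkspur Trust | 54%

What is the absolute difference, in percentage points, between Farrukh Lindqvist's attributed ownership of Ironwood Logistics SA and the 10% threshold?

By parent–child attribution (R2), Farrukh Lindqvist is treated as also owning Beatriz Lindqvist's interest in Quarry Manufacturing Inc, giving 32% + 61% = 93%.
By parent–child attribution (R2), Farrukh Lindqvist is treated as owning Beatriz Lindqvist's 30% interest in Ironwood Logistics SA.
Chain via Larkspur Trust → Brightpath Realty LP (R1): 54% × 38% × 17% = 3.4884% of Ironwood Logistics SA.
Chain via Quarry Manufacturing Inc. → Cobalt Capital LLC (R1): 93% × 36% × 38% = 12.7224% of Ironwood Logistics SA.
Direct interest in Ironwood Logistics SA: 30%.
Aggregating (R3): 3.4884% + 12.7224% + 30% = 46.2108%.
46.2108% exceeds the 10% threshold by 36.2108 percentage points.

36.2108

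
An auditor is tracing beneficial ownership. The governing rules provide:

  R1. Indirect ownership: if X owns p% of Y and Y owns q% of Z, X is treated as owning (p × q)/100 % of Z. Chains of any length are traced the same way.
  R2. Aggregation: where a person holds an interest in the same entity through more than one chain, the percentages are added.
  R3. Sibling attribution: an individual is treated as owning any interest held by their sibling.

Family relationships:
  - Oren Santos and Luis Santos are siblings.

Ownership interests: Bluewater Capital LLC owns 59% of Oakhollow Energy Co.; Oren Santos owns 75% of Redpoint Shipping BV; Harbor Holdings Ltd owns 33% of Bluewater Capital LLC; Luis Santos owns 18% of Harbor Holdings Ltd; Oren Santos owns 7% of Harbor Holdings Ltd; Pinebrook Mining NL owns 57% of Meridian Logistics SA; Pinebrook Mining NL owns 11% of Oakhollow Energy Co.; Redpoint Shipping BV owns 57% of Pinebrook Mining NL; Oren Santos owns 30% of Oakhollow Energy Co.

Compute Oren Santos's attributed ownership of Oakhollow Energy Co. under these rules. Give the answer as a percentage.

39.57%

By sibling attribution (R3), Oren Santos is treated as also owning Luis Santos's interest in Harbor Holdings Ltd, giving 7% + 18% = 25%.
Chain via Harbor Holdings Ltd → Bluewater Capital LLC (R1): 25% × 33% × 59% = 4.8675% of Oakhollow Energy Co.
Chain via Redpoint Shipping BV → Pinebrook Mining NL (R1): 75% × 57% × 11% = 4.7025% of Oakhollow Energy Co.
Direct interest in Oakhollow Energy Co: 30%.
Aggregating (R2): 4.8675% + 4.7025% + 30% = 39.57%.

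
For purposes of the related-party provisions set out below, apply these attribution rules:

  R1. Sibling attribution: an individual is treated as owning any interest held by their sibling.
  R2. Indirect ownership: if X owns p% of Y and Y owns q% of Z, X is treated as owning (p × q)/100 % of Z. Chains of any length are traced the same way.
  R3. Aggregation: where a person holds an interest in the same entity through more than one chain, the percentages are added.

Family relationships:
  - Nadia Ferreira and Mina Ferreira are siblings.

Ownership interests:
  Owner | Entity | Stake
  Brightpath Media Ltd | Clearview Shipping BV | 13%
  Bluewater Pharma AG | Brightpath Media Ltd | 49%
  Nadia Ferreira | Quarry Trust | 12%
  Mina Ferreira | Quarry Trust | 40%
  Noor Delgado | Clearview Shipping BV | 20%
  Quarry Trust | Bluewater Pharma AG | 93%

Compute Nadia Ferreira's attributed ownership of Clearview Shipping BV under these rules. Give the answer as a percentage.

By sibling attribution (R1), Nadia Ferreira is treated as also owning Mina Ferreira's interest in Quarry Trust, giving 12% + 40% = 52%.
Chain via Quarry Trust → Bluewater Pharma AG → Brightpath Media Ltd (R2): 52% × 93% × 49% × 13% = 3.080532% of Clearview Shipping BV.

3.080532%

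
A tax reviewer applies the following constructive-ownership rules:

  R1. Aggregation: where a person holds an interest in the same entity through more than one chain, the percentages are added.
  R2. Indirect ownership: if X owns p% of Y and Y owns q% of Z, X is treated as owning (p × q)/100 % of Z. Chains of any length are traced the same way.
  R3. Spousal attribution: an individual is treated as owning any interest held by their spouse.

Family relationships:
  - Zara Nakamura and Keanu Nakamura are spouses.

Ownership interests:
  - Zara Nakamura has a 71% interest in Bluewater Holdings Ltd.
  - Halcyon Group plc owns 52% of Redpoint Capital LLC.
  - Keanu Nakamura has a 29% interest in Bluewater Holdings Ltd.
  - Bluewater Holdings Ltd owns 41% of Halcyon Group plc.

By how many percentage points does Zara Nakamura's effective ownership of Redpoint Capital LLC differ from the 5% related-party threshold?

By spousal attribution (R3), Zara Nakamura is treated as also owning Keanu Nakamura's interest in Bluewater Holdings Ltd, giving 71% + 29% = 100%.
Chain via Bluewater Holdings Ltd → Halcyon Group plc (R2): 100% × 41% × 52% = 21.32% of Redpoint Capital LLC.
21.32% exceeds the 5% threshold by 16.32 percentage points.

16.32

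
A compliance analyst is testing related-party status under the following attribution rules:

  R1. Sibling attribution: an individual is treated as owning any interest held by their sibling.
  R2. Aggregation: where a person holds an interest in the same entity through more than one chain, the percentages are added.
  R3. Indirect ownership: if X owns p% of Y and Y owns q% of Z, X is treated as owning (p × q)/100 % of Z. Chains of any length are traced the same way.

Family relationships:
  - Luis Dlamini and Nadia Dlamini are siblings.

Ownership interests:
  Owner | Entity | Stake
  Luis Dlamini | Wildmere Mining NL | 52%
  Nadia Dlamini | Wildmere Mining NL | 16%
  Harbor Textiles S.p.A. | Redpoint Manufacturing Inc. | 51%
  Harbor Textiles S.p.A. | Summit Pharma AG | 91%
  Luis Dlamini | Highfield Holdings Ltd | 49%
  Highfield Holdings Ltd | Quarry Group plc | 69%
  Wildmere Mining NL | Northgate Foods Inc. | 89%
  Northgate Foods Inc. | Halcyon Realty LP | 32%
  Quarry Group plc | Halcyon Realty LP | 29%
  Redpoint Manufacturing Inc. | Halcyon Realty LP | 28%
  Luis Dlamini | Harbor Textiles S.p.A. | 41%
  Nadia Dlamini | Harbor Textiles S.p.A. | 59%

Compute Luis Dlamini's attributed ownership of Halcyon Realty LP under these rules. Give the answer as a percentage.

By sibling attribution (R1), Luis Dlamini is treated as also owning Nadia Dlamini's interest in Wildmere Mining NL, giving 52% + 16% = 68%.
By sibling attribution (R1), Luis Dlamini is treated as also owning Nadia Dlamini's interest in Harbor Textiles S.p.A, giving 41% + 59% = 100%.
Chain via Highfield Holdings Ltd → Quarry Group plc (R3): 49% × 69% × 29% = 9.8049% of Halcyon Realty LP.
Chain via Wildmere Mining NL → Northgate Foods Inc. (R3): 68% × 89% × 32% = 19.3664% of Halcyon Realty LP.
Chain via Harbor Textiles S.p.A. → Redpoint Manufacturing Inc. (R3): 100% × 51% × 28% = 14.28% of Halcyon Realty LP.
Aggregating (R2): 9.8049% + 19.3664% + 14.28% = 43.4513%.

43.4513%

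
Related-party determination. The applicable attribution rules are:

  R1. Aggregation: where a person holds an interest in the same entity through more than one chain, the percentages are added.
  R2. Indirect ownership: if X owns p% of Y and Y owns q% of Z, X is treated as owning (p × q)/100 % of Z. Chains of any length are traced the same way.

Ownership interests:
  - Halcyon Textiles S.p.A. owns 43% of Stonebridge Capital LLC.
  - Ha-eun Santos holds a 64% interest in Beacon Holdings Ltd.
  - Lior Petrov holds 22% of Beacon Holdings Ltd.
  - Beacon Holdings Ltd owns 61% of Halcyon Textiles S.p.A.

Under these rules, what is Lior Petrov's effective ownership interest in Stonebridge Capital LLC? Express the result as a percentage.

Chain via Beacon Holdings Ltd → Halcyon Textiles S.p.A. (R2): 22% × 61% × 43% = 5.7706% of Stonebridge Capital LLC.

5.7706%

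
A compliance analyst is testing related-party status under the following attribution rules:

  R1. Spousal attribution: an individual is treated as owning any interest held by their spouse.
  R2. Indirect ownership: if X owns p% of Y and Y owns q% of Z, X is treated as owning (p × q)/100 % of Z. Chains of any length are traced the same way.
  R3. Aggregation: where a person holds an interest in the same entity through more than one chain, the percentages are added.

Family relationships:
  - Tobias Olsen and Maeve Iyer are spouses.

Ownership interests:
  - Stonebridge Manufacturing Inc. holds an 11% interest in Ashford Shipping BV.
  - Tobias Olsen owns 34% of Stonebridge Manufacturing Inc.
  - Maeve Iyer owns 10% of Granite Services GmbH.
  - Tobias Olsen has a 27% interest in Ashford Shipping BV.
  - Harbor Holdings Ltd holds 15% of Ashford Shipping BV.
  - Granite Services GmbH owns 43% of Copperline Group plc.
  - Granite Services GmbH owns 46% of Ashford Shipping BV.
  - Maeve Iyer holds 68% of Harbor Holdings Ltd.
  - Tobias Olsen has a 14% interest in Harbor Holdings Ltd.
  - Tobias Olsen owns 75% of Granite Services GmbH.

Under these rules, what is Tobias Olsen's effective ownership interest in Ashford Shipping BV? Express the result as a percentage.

By spousal attribution (R1), Tobias Olsen is treated as also owning Maeve Iyer's interest in Granite Services GmbH, giving 75% + 10% = 85%.
By spousal attribution (R1), Tobias Olsen is treated as also owning Maeve Iyer's interest in Harbor Holdings Ltd, giving 14% + 68% = 82%.
Chain via Granite Services GmbH (R2): 85% × 46% = 39.1% of Ashford Shipping BV.
Chain via Harbor Holdings Ltd (R2): 82% × 15% = 12.3% of Ashford Shipping BV.
Chain via Stonebridge Manufacturing Inc. (R2): 34% × 11% = 3.74% of Ashford Shipping BV.
Direct interest in Ashford Shipping BV: 27%.
Aggregating (R3): 39.1% + 12.3% + 3.74% + 27% = 82.14%.

82.14%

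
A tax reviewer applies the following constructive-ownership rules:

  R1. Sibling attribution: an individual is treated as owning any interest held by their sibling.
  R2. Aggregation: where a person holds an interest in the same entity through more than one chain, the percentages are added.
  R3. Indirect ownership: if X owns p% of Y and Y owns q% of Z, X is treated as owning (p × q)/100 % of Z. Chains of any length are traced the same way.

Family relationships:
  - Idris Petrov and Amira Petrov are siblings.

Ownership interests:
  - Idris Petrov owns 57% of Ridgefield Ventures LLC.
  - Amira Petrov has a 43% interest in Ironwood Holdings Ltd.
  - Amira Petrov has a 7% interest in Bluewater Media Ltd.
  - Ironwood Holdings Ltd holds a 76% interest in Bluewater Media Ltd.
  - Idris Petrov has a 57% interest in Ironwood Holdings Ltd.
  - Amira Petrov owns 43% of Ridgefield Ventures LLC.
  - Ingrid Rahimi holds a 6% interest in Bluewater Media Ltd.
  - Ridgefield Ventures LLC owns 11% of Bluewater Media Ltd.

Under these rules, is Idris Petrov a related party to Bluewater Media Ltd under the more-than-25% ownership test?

By sibling attribution (R1), Idris Petrov is treated as also owning Amira Petrov's interest in Ridgefield Ventures LLC, giving 57% + 43% = 100%.
By sibling attribution (R1), Idris Petrov is treated as also owning Amira Petrov's interest in Ironwood Holdings Ltd, giving 57% + 43% = 100%.
By sibling attribution (R1), Idris Petrov is treated as owning Amira Petrov's 7% interest in Bluewater Media Ltd.
Chain via Ridgefield Ventures LLC (R3): 100% × 11% = 11% of Bluewater Media Ltd.
Chain via Ironwood Holdings Ltd (R3): 100% × 76% = 76% of Bluewater Media Ltd.
Direct interest in Bluewater Media Ltd: 7%.
Aggregating (R2): 11% + 76% + 7% = 94%.
94% exceeds the 25% threshold, so Idris is a related party to Bluewater Media Ltd.

Yes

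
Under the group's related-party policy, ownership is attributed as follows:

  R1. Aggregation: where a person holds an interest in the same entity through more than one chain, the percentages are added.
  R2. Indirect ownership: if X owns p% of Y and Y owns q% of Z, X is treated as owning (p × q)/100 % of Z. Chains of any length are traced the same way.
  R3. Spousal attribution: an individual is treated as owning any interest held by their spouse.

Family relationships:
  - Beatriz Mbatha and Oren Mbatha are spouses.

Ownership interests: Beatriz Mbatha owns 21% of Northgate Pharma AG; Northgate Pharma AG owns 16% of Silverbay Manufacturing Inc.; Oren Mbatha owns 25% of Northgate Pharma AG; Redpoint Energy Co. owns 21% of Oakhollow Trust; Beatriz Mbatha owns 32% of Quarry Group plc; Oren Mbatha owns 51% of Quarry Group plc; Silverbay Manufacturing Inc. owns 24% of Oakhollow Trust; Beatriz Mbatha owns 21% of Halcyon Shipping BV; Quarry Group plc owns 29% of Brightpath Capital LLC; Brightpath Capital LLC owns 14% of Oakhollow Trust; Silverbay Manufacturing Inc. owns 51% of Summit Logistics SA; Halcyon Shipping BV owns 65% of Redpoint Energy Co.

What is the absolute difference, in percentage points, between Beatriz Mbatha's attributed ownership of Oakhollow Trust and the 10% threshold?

1.9973

By spousal attribution (R3), Beatriz Mbatha is treated as also owning Oren Mbatha's interest in Northgate Pharma AG, giving 21% + 25% = 46%.
By spousal attribution (R3), Beatriz Mbatha is treated as also owning Oren Mbatha's interest in Quarry Group plc, giving 32% + 51% = 83%.
Chain via Halcyon Shipping BV → Redpoint Energy Co. (R2): 21% × 65% × 21% = 2.8665% of Oakhollow Trust.
Chain via Northgate Pharma AG → Silverbay Manufacturing Inc. (R2): 46% × 16% × 24% = 1.7664% of Oakhollow Trust.
Chain via Quarry Group plc → Brightpath Capital LLC (R2): 83% × 29% × 14% = 3.3698% of Oakhollow Trust.
Aggregating (R1): 2.8665% + 1.7664% + 3.3698% = 8.0027%.
8.0027% falls short of the 10% threshold by 1.9973 percentage points.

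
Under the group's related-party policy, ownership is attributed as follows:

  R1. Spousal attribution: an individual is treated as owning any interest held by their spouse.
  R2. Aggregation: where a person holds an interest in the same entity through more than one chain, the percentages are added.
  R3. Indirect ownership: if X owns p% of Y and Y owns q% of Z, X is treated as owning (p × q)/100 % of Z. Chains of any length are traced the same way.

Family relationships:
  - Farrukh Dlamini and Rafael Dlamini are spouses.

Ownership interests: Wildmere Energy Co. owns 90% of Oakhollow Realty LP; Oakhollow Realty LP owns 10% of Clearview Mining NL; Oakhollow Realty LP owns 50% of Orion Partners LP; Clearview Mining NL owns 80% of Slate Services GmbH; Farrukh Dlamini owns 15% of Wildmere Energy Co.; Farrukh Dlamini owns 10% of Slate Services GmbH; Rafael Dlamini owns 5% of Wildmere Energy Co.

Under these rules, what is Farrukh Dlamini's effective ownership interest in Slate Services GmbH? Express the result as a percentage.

By spousal attribution (R1), Farrukh Dlamini is treated as also owning Rafael Dlamini's interest in Wildmere Energy Co, giving 15% + 5% = 20%.
Chain via Wildmere Energy Co. → Oakhollow Realty LP → Clearview Mining NL (R3): 20% × 90% × 10% × 80% = 1.44% of Slate Services GmbH.
Direct interest in Slate Services GmbH: 10%.
Aggregating (R2): 1.44% + 10% = 11.44%.

11.44%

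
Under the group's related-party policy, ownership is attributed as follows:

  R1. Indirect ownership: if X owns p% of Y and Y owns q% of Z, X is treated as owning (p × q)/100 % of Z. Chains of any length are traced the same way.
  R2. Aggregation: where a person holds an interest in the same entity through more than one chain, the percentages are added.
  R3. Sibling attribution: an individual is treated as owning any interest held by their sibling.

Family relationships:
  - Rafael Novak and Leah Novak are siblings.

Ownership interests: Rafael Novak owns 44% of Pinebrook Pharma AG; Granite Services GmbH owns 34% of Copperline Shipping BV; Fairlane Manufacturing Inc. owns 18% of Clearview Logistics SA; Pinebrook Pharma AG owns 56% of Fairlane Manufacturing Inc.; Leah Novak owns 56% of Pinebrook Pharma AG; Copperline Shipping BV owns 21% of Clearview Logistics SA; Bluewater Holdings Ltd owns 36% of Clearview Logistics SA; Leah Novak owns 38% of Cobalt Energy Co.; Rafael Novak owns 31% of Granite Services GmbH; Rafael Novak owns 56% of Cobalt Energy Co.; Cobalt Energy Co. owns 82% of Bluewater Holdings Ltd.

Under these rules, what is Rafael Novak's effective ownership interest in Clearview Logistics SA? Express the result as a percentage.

By sibling attribution (R3), Rafael Novak is treated as also owning Leah Novak's interest in Cobalt Energy Co, giving 56% + 38% = 94%.
By sibling attribution (R3), Rafael Novak is treated as also owning Leah Novak's interest in Pinebrook Pharma AG, giving 44% + 56% = 100%.
Chain via Cobalt Energy Co. → Bluewater Holdings Ltd (R1): 94% × 82% × 36% = 27.7488% of Clearview Logistics SA.
Chain via Pinebrook Pharma AG → Fairlane Manufacturing Inc. (R1): 100% × 56% × 18% = 10.08% of Clearview Logistics SA.
Chain via Granite Services GmbH → Copperline Shipping BV (R1): 31% × 34% × 21% = 2.2134% of Clearview Logistics SA.
Aggregating (R2): 27.7488% + 10.08% + 2.2134% = 40.0422%.

40.0422%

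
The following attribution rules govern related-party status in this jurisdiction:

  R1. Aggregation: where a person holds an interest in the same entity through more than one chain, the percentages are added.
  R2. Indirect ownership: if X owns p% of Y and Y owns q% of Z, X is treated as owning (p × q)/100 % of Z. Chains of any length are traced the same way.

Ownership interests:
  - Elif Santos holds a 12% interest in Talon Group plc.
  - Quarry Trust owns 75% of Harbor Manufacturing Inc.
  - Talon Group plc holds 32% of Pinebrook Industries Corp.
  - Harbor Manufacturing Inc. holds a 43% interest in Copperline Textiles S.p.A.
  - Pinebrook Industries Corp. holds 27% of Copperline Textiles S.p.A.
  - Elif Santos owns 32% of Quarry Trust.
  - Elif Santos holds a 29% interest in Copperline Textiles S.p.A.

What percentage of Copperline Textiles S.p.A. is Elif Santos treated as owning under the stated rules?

40.3568%

Chain via Quarry Trust → Harbor Manufacturing Inc. (R2): 32% × 75% × 43% = 10.32% of Copperline Textiles S.p.A.
Chain via Talon Group plc → Pinebrook Industries Corp. (R2): 12% × 32% × 27% = 1.0368% of Copperline Textiles S.p.A.
Direct interest in Copperline Textiles S.p.A: 29%.
Aggregating (R1): 10.32% + 1.0368% + 29% = 40.3568%.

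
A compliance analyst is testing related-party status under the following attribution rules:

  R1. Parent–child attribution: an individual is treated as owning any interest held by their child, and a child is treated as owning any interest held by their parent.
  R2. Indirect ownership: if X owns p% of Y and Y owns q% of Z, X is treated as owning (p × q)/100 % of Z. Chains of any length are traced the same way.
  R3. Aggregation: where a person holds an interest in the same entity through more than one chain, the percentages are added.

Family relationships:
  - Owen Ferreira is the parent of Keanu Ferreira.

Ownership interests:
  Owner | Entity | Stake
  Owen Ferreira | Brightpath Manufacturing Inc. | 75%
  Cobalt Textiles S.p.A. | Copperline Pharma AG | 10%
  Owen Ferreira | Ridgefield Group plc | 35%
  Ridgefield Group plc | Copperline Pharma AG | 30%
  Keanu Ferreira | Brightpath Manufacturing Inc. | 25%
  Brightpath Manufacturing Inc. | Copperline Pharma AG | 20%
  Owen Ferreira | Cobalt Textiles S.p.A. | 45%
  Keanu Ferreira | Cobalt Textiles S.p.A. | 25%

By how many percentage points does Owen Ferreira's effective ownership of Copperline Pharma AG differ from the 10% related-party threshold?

27.5

By parent–child attribution (R1), Owen Ferreira is treated as also owning Keanu Ferreira's interest in Brightpath Manufacturing Inc, giving 75% + 25% = 100%.
By parent–child attribution (R1), Owen Ferreira is treated as also owning Keanu Ferreira's interest in Cobalt Textiles S.p.A, giving 45% + 25% = 70%.
Chain via Brightpath Manufacturing Inc. (R2): 100% × 20% = 20% of Copperline Pharma AG.
Chain via Cobalt Textiles S.p.A. (R2): 70% × 10% = 7% of Copperline Pharma AG.
Chain via Ridgefield Group plc (R2): 35% × 30% = 10.5% of Copperline Pharma AG.
Aggregating (R3): 20% + 7% + 10.5% = 37.5%.
37.5% exceeds the 10% threshold by 27.5 percentage points.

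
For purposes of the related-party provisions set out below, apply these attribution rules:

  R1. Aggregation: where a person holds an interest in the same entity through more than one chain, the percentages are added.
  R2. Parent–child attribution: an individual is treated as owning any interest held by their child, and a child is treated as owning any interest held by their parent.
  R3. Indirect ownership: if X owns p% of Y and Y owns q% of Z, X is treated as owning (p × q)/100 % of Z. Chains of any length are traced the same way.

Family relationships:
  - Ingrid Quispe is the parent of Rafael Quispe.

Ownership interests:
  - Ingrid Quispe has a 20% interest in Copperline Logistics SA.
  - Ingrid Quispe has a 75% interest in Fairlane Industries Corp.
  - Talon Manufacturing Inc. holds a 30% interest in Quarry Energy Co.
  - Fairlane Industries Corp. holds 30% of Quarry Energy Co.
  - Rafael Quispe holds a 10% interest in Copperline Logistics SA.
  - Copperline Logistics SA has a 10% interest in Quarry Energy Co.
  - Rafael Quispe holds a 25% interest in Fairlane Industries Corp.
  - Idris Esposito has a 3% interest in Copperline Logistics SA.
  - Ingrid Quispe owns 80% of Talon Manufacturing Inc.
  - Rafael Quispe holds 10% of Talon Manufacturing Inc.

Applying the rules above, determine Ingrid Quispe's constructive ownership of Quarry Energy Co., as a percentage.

By parent–child attribution (R2), Ingrid Quispe is treated as also owning Rafael Quispe's interest in Copperline Logistics SA, giving 20% + 10% = 30%.
By parent–child attribution (R2), Ingrid Quispe is treated as also owning Rafael Quispe's interest in Fairlane Industries Corp, giving 75% + 25% = 100%.
By parent–child attribution (R2), Ingrid Quispe is treated as also owning Rafael Quispe's interest in Talon Manufacturing Inc, giving 80% + 10% = 90%.
Chain via Copperline Logistics SA (R3): 30% × 10% = 3% of Quarry Energy Co.
Chain via Fairlane Industries Corp. (R3): 100% × 30% = 30% of Quarry Energy Co.
Chain via Talon Manufacturing Inc. (R3): 90% × 30% = 27% of Quarry Energy Co.
Aggregating (R1): 3% + 30% + 27% = 60%.

60%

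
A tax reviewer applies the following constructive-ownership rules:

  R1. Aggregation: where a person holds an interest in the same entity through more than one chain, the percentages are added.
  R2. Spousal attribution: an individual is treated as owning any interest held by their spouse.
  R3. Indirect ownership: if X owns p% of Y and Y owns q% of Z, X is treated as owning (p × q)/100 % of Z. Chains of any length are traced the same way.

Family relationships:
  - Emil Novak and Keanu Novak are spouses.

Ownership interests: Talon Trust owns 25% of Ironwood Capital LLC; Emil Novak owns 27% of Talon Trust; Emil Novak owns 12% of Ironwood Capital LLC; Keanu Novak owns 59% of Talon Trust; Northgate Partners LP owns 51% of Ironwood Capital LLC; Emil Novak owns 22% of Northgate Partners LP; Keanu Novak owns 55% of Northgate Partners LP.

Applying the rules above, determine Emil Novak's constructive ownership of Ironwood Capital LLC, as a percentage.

72.77%

By spousal attribution (R2), Emil Novak is treated as also owning Keanu Novak's interest in Talon Trust, giving 27% + 59% = 86%.
By spousal attribution (R2), Emil Novak is treated as also owning Keanu Novak's interest in Northgate Partners LP, giving 22% + 55% = 77%.
Chain via Talon Trust (R3): 86% × 25% = 21.5% of Ironwood Capital LLC.
Chain via Northgate Partners LP (R3): 77% × 51% = 39.27% of Ironwood Capital LLC.
Direct interest in Ironwood Capital LLC: 12%.
Aggregating (R1): 21.5% + 39.27% + 12% = 72.77%.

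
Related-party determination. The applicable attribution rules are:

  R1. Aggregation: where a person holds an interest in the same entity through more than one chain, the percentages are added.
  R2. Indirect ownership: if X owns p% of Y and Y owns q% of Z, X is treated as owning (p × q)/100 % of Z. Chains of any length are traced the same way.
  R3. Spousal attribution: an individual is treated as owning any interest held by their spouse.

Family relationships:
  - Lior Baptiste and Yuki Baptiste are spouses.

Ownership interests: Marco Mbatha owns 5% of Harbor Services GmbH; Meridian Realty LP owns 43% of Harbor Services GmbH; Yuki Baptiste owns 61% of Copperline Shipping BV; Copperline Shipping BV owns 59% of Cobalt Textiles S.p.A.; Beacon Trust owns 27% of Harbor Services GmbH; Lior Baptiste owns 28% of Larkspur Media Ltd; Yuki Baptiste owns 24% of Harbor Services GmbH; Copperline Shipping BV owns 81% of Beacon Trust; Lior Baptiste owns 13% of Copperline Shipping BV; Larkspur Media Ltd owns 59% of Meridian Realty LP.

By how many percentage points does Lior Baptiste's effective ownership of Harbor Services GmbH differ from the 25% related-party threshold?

22.2874

By spousal attribution (R3), Lior Baptiste is treated as also owning Yuki Baptiste's interest in Copperline Shipping BV, giving 13% + 61% = 74%.
By spousal attribution (R3), Lior Baptiste is treated as owning Yuki Baptiste's 24% interest in Harbor Services GmbH.
Chain via Larkspur Media Ltd → Meridian Realty LP (R2): 28% × 59% × 43% = 7.1036% of Harbor Services GmbH.
Chain via Copperline Shipping BV → Beacon Trust (R2): 74% × 81% × 27% = 16.1838% of Harbor Services GmbH.
Direct interest in Harbor Services GmbH: 24%.
Aggregating (R1): 7.1036% + 16.1838% + 24% = 47.2874%.
47.2874% exceeds the 25% threshold by 22.2874 percentage points.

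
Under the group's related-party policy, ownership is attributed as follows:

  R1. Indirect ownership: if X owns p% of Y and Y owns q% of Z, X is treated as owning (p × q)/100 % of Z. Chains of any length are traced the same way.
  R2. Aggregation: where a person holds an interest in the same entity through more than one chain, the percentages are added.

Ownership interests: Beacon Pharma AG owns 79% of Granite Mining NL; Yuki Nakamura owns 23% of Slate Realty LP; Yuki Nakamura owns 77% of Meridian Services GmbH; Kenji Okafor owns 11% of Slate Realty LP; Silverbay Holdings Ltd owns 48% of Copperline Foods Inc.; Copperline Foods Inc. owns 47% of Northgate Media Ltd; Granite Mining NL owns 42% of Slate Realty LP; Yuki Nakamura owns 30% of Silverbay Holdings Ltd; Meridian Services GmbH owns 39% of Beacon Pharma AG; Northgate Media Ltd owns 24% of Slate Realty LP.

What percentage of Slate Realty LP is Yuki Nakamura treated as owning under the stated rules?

34.588274%

Chain via Silverbay Holdings Ltd → Copperline Foods Inc. → Northgate Media Ltd (R1): 30% × 48% × 47% × 24% = 1.62432% of Slate Realty LP.
Chain via Meridian Services GmbH → Beacon Pharma AG → Granite Mining NL (R1): 77% × 39% × 79% × 42% = 9.963954% of Slate Realty LP.
Direct interest in Slate Realty LP: 23%.
Aggregating (R2): 1.62432% + 9.963954% + 23% = 34.588274%.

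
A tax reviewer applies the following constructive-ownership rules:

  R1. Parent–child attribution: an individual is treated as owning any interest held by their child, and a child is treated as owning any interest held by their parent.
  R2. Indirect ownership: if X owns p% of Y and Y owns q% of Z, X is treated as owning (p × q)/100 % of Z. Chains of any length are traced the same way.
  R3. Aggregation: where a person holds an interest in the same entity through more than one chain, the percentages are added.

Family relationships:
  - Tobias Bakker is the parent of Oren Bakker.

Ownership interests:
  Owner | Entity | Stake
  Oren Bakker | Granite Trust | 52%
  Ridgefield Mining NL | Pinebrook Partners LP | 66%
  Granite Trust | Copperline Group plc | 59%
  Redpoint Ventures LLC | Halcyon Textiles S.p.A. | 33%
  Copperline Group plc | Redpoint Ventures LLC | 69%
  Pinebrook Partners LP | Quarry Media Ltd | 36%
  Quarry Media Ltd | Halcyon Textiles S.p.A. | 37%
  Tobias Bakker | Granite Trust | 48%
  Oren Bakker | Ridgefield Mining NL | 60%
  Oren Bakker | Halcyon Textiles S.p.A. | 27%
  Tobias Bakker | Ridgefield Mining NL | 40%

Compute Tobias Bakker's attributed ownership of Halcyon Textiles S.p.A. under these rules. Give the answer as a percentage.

49.2255%

By parent–child attribution (R1), Tobias Bakker is treated as also owning Oren Bakker's interest in Ridgefield Mining NL, giving 40% + 60% = 100%.
By parent–child attribution (R1), Tobias Bakker is treated as also owning Oren Bakker's interest in Granite Trust, giving 48% + 52% = 100%.
By parent–child attribution (R1), Tobias Bakker is treated as owning Oren Bakker's 27% interest in Halcyon Textiles S.p.A.
Chain via Ridgefield Mining NL → Pinebrook Partners LP → Quarry Media Ltd (R2): 100% × 66% × 36% × 37% = 8.7912% of Halcyon Textiles S.p.A.
Chain via Granite Trust → Copperline Group plc → Redpoint Ventures LLC (R2): 100% × 59% × 69% × 33% = 13.4343% of Halcyon Textiles S.p.A.
Direct interest in Halcyon Textiles S.p.A: 27%.
Aggregating (R3): 8.7912% + 13.4343% + 27% = 49.2255%.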